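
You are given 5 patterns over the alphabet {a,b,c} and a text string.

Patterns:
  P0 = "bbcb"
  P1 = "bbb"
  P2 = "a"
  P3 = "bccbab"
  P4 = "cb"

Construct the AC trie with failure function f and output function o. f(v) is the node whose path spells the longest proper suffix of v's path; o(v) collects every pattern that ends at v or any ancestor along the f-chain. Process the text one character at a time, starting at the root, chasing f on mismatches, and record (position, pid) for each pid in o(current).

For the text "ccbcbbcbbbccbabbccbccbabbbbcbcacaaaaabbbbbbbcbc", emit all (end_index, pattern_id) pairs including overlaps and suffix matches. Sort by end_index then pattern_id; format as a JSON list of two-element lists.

Build automaton:
Trie nodes:
  n0 'ε': a→6 b→1 c→12
  n1 'b': b→2 c→7
  n2 'bb': b→5 c→3
  n3 'bbc': b→4
  n4 'bbcb': ·  ←P0
  n5 'bbb': ·  ←P1
  n6 'a': ·  ←P2
  n7 'bc': c→8
  n8 'bcc': b→9
  n9 'bccb': a→10
  n10 'bccba': b→11
  n11 'bccbab': ·  ←P3
  n12 'c': b→13
  n13 'cb': ·  ←P4

BFS fail/out derivation:
  fail(1) 'b': from fail(0)=0 chase 'b': 0 ⇒ 0;  out=∅∪out(0)=∅
  fail(6) 'a': from fail(0)=0 chase 'a': 0 ⇒ 0;  out={2}∪out(0)={2}
  fail(12) 'c': from fail(0)=0 chase 'c': 0 ⇒ 0;  out=∅∪out(0)=∅
  fail(2) 'bb': from fail(1)=0 chase 'b': 0 ⇒ 1;  out=∅∪out(1)=∅
  fail(7) 'bc': from fail(1)=0 chase 'c': 0 ⇒ 12;  out=∅∪out(12)=∅
  fail(13) 'cb': from fail(12)=0 chase 'b': 0 ⇒ 1;  out={4}∪out(1)={4}
  fail(3) 'bbc': from fail(2)=1 chase 'c': 1 ⇒ 7;  out=∅∪out(7)=∅
  fail(5) 'bbb': from fail(2)=1 chase 'b': 1 ⇒ 2;  out={1}∪out(2)={1}
  fail(8) 'bcc': from fail(7)=12 chase 'c': 12→0 ⇒ 12;  out=∅∪out(12)=∅
  fail(4) 'bbcb': from fail(3)=7 chase 'b': 7→12 ⇒ 13;  out={0}∪out(13)={0,4}
  fail(9) 'bccb': from fail(8)=12 chase 'b': 12 ⇒ 13;  out=∅∪out(13)={4}
  fail(10) 'bccba': from fail(9)=13 chase 'a': 13→1→0 ⇒ 6;  out=∅∪out(6)={2}
  fail(11) 'bccbab': from fail(10)=6 chase 'b': 6→0 ⇒ 1;  out={3}∪out(1)={3}

Text stream:
i=0 'c': node 0→12
i=1 'c': node 12→12 (fail-walked)
i=2 'b': node 12→13  → match P4@[1:2]
i=3 'c': node 13→7 (fail-walked)
i=4 'b': node 7→13 (fail-walked)  → match P4@[3:4]
i=5 'b': node 13→2 (fail-walked)
i=6 'c': node 2→3
i=7 'b': node 3→4  → match P0@[4:7],P4@[6:7]
i=8 'b': node 4→2 (fail-walked)
i=9 'b': node 2→5  → match P1@[7:9]
i=10 'c': node 5→3 (fail-walked)
i=11 'c': node 3→8 (fail-walked)
i=12 'b': node 8→9  → match P4@[11:12]
i=13 'a': node 9→10  → match P2@[13:13]
i=14 'b': node 10→11  → match P3@[9:14]
i=15 'b': node 11→2 (fail-walked)
i=16 'c': node 2→3
i=17 'c': node 3→8 (fail-walked)
i=18 'b': node 8→9  → match P4@[17:18]
i=19 'c': node 9→7 (fail-walked)
i=20 'c': node 7→8
i=21 'b': node 8→9  → match P4@[20:21]
i=22 'a': node 9→10  → match P2@[22:22]
i=23 'b': node 10→11  → match P3@[18:23]
i=24 'b': node 11→2 (fail-walked)
i=25 'b': node 2→5  → match P1@[23:25]
i=26 'b': node 5→5 (fail-walked)  → match P1@[24:26]
i=27 'c': node 5→3 (fail-walked)
i=28 'b': node 3→4  → match P0@[25:28],P4@[27:28]
i=29 'c': node 4→7 (fail-walked)
i=30 'a': node 7→6 (fail-walked)  → match P2@[30:30]
i=31 'c': node 6→12 (fail-walked)
i=32 'a': node 12→6 (fail-walked)  → match P2@[32:32]
i=33 'a': node 6→6 (fail-walked)  → match P2@[33:33]
i=34 'a': node 6→6 (fail-walked)  → match P2@[34:34]
i=35 'a': node 6→6 (fail-walked)  → match P2@[35:35]
i=36 'a': node 6→6 (fail-walked)  → match P2@[36:36]
i=37 'b': node 6→1 (fail-walked)
i=38 'b': node 1→2
i=39 'b': node 2→5  → match P1@[37:39]
i=40 'b': node 5→5 (fail-walked)  → match P1@[38:40]
i=41 'b': node 5→5 (fail-walked)  → match P1@[39:41]
i=42 'b': node 5→5 (fail-walked)  → match P1@[40:42]
i=43 'b': node 5→5 (fail-walked)  → match P1@[41:43]
i=44 'c': node 5→3 (fail-walked)
i=45 'b': node 3→4  → match P0@[42:45],P4@[44:45]
i=46 'c': node 4→7 (fail-walked)

All matches (sorted): [[2,4],[4,4],[7,0],[7,4],[9,1],[12,4],[13,2],[14,3],[18,4],[21,4],[22,2],[23,3],[25,1],[26,1],[28,0],[28,4],[30,2],[32,2],[33,2],[34,2],[35,2],[36,2],[39,1],[40,1],[41,1],[42,1],[43,1],[45,0],[45,4]]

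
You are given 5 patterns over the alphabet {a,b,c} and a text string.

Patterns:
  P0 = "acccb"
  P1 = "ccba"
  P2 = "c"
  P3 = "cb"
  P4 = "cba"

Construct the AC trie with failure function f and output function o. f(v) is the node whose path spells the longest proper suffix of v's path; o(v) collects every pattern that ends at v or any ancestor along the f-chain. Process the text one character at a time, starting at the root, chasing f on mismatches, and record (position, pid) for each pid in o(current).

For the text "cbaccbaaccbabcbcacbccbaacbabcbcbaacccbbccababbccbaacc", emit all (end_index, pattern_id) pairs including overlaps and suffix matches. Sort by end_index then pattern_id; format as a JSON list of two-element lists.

Build automaton:
Trie nodes:
  0='ε' goto a→1 c→6
  1='a' goto c→2
  2='ac' goto c→3
  3='acc' goto c→4
  4='accc' goto b→5
  5='acccb' goto ·  [P0 ends]
  6='c' goto b→10 c→7  [P2 ends]
  7='cc' goto b→8
  8='ccb' goto a→9
  9='ccba' goto ·  [P1 ends]
  10='cb' goto a→11  [P3 ends]
  11='cba' goto ·  [P4 ends]

BFS fail/out derivation:
  n1('a'): parent n0 fail=0; on 'a' 0 → fail=0;  out ∅∪∅=∅
  n6('c'): parent n0 fail=0; on 'c' 0 → fail=0;  out {2}∪∅={2}
  n2('ac'): parent n1 fail=0; on 'c' 0 → fail=6;  out ∅∪{2}={2}
  n7('cc'): parent n6 fail=0; on 'c' 0 → fail=6;  out ∅∪{2}={2}
  n10('cb'): parent n6 fail=0; on 'b' 0 → fail=0;  out {3}∪∅={3}
  n3('acc'): parent n2 fail=6; on 'c' 6 → fail=7;  out ∅∪{2}={2}
  n8('ccb'): parent n7 fail=6; on 'b' 6 → fail=10;  out ∅∪{3}={3}
  n11('cba'): parent n10 fail=0; on 'a' 0 → fail=1;  out {4}∪∅={4}
  n4('accc'): parent n3 fail=7; on 'c' 7→6 → fail=7;  out ∅∪{2}={2}
  n9('ccba'): parent n8 fail=10; on 'a' 10 → fail=11;  out {1}∪{4}={1,4}
  n5('acccb'): parent n4 fail=7; on 'b' 7 → fail=8;  out {0}∪{3}={0,3}

Scan:
pos 0 'c': at 6  emit P2@[0:0]
pos 1 'b': at 10  emit P3@[0:1]
pos 2 'a': at 11  emit P4@[0:2]
pos 3 'c': at 2 (via fail)  emit P2@[3:3]
pos 4 'c': at 3  emit P2@[4:4]
pos 5 'b': at 8 (via fail)  emit P3@[4:5]
pos 6 'a': at 9  emit P1@[3:6],P4@[4:6]
pos 7 'a': at 1 (via fail)
pos 8 'c': at 2  emit P2@[8:8]
pos 9 'c': at 3  emit P2@[9:9]
pos 10 'b': at 8 (via fail)  emit P3@[9:10]
pos 11 'a': at 9  emit P1@[8:11],P4@[9:11]
pos 12 'b': at 0 (via fail)
pos 13 'c': at 6  emit P2@[13:13]
pos 14 'b': at 10  emit P3@[13:14]
pos 15 'c': at 6 (via fail)  emit P2@[15:15]
pos 16 'a': at 1 (via fail)
pos 17 'c': at 2  emit P2@[17:17]
pos 18 'b': at 10 (via fail)  emit P3@[17:18]
pos 19 'c': at 6 (via fail)  emit P2@[19:19]
pos 20 'c': at 7  emit P2@[20:20]
pos 21 'b': at 8  emit P3@[20:21]
pos 22 'a': at 9  emit P1@[19:22],P4@[20:22]
pos 23 'a': at 1 (via fail)
pos 24 'c': at 2  emit P2@[24:24]
pos 25 'b': at 10 (via fail)  emit P3@[24:25]
pos 26 'a': at 11  emit P4@[24:26]
pos 27 'b': at 0 (via fail)
pos 28 'c': at 6  emit P2@[28:28]
pos 29 'b': at 10  emit P3@[28:29]
pos 30 'c': at 6 (via fail)  emit P2@[30:30]
pos 31 'b': at 10  emit P3@[30:31]
pos 32 'a': at 11  emit P4@[30:32]
pos 33 'a': at 1 (via fail)
pos 34 'c': at 2  emit P2@[34:34]
pos 35 'c': at 3  emit P2@[35:35]
pos 36 'c': at 4  emit P2@[36:36]
pos 37 'b': at 5  emit P0@[33:37],P3@[36:37]
pos 38 'b': at 0 (via fail)
pos 39 'c': at 6  emit P2@[39:39]
pos 40 'c': at 7  emit P2@[40:40]
pos 41 'a': at 1 (via fail)
pos 42 'b': at 0 (via fail)
pos 43 'a': at 1
pos 44 'b': at 0 (via fail)
pos 45 'b': at 0
pos 46 'c': at 6  emit P2@[46:46]
pos 47 'c': at 7  emit P2@[47:47]
pos 48 'b': at 8  emit P3@[47:48]
pos 49 'a': at 9  emit P1@[46:49],P4@[47:49]
pos 50 'a': at 1 (via fail)
pos 51 'c': at 2  emit P2@[51:51]
pos 52 'c': at 3  emit P2@[52:52]

Result: [[0,2],[1,3],[2,4],[3,2],[4,2],[5,3],[6,1],[6,4],[8,2],[9,2],[10,3],[11,1],[11,4],[13,2],[14,3],[15,2],[17,2],[18,3],[19,2],[20,2],[21,3],[22,1],[22,4],[24,2],[25,3],[26,4],[28,2],[29,3],[30,2],[31,3],[32,4],[34,2],[35,2],[36,2],[37,0],[37,3],[39,2],[40,2],[46,2],[47,2],[48,3],[49,1],[49,4],[51,2],[52,2]]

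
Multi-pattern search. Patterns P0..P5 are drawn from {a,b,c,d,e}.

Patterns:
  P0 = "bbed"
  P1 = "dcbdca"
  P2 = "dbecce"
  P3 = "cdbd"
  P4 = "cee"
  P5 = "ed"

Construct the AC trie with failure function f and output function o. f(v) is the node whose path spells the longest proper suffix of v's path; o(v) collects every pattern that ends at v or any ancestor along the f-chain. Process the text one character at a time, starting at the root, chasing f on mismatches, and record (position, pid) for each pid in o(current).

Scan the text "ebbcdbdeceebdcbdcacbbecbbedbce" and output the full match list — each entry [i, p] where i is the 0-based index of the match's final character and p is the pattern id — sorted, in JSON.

Build:
Trie nodes:
  n0 'ε': b→1 c→16 d→5 e→22
  n1 'b': b→2
  n2 'bb': e→3
  n3 'bbe': d→4
  n4 'bbed': ·  ←P0
  n5 'd': b→11 c→6
  n6 'dc': b→7
  n7 'dcb': d→8
  n8 'dcbd': c→9
  n9 'dcbdc': a→10
  n10 'dcbdca': ·  ←P1
  n11 'db': e→12
  n12 'dbe': c→13
  n13 'dbec': c→14
  n14 'dbecc': e→15
  n15 'dbecce': ·  ←P2
  n16 'c': d→17 e→20
  n17 'cd': b→18
  n18 'cdb': d→19
  n19 'cdbd': ·  ←P3
  n20 'ce': e→21
  n21 'cee': ·  ←P4
  n22 'e': d→23
  n23 'ed': ·  ←P5

Failure links (BFS by depth):
  n1('b'): parent n0 fail=0; on 'b' 0 → fail=0;  out ∅∪∅=∅
  n5('d'): parent n0 fail=0; on 'd' 0 → fail=0;  out ∅∪∅=∅
  n16('c'): parent n0 fail=0; on 'c' 0 → fail=0;  out ∅∪∅=∅
  n22('e'): parent n0 fail=0; on 'e' 0 → fail=0;  out ∅∪∅=∅
  n2('bb'): parent n1 fail=0; on 'b' 0 → fail=1;  out ∅∪∅=∅
  n6('dc'): parent n5 fail=0; on 'c' 0 → fail=16;  out ∅∪∅=∅
  n11('db'): parent n5 fail=0; on 'b' 0 → fail=1;  out ∅∪∅=∅
  n17('cd'): parent n16 fail=0; on 'd' 0 → fail=5;  out ∅∪∅=∅
  n20('ce'): parent n16 fail=0; on 'e' 0 → fail=22;  out ∅∪∅=∅
  n23('ed'): parent n22 fail=0; on 'd' 0 → fail=5;  out {5}∪∅={5}
  n3('bbe'): parent n2 fail=1; on 'e' 1→0 → fail=22;  out ∅∪∅=∅
  n7('dcb'): parent n6 fail=16; on 'b' 16→0 → fail=1;  out ∅∪∅=∅
  n12('dbe'): parent n11 fail=1; on 'e' 1→0 → fail=22;  out ∅∪∅=∅
  n18('cdb'): parent n17 fail=5; on 'b' 5 → fail=11;  out ∅∪∅=∅
  n21('cee'): parent n20 fail=22; on 'e' 22→0 → fail=22;  out {4}∪∅={4}
  n4('bbed'): parent n3 fail=22; on 'd' 22 → fail=23;  out {0}∪{5}={0,5}
  n8('dcbd'): parent n7 fail=1; on 'd' 1→0 → fail=5;  out ∅∪∅=∅
  n13('dbec'): parent n12 fail=22; on 'c' 22→0 → fail=16;  out ∅∪∅=∅
  n19('cdbd'): parent n18 fail=11; on 'd' 11→1→0 → fail=5;  out {3}∪∅={3}
  n9('dcbdc'): parent n8 fail=5; on 'c' 5 → fail=6;  out ∅∪∅=∅
  n14('dbecc'): parent n13 fail=16; on 'c' 16→0 → fail=16;  out ∅∪∅=∅
  n10('dcbdca'): parent n9 fail=6; on 'a' 6→16→0 → fail=0;  out {1}∪∅={1}
  n15('dbecce'): parent n14 fail=16; on 'e' 16 → fail=20;  out {2}∪∅={2}

Text stream:
[0] read 'e'  n0⇒n22
[1] read 'b'  n22⇒n1 ·f
[2] read 'b'  n1⇒n2
[3] read 'c'  n2⇒n16 ·f
[4] read 'd'  n16⇒n17
[5] read 'b'  n17⇒n18
[6] read 'd'  n18⇒n19  ** P3@[3:6]
[7] read 'e'  n19⇒n22 ·f
[8] read 'c'  n22⇒n16 ·f
[9] read 'e'  n16⇒n20
[10] read 'e'  n20⇒n21  ** P4@[8:10]
[11] read 'b'  n21⇒n1 ·f
[12] read 'd'  n1⇒n5 ·f
[13] read 'c'  n5⇒n6
[14] read 'b'  n6⇒n7
[15] read 'd'  n7⇒n8
[16] read 'c'  n8⇒n9
[17] read 'a'  n9⇒n10  ** P1@[12:17]
[18] read 'c'  n10⇒n16 ·f
[19] read 'b'  n16⇒n1 ·f
[20] read 'b'  n1⇒n2
[21] read 'e'  n2⇒n3
[22] read 'c'  n3⇒n16 ·f
[23] read 'b'  n16⇒n1 ·f
[24] read 'b'  n1⇒n2
[25] read 'e'  n2⇒n3
[26] read 'd'  n3⇒n4  ** P0@[23:26],P5@[25:26]
[27] read 'b'  n4⇒n11 ·f
[28] read 'c'  n11⇒n16 ·f
[29] read 'e'  n16⇒n20

All matches (sorted): [[6,3],[10,4],[17,1],[26,0],[26,5]]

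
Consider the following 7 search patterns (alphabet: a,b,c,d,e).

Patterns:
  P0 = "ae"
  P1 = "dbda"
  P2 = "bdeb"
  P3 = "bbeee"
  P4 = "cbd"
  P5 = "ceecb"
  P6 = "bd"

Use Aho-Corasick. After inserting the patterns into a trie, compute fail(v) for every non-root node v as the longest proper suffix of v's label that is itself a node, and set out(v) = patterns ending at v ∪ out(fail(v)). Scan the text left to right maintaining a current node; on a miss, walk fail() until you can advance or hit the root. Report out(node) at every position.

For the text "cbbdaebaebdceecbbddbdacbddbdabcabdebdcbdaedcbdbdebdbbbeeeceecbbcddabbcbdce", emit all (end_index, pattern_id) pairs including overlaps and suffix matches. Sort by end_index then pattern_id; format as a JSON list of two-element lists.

Build automaton:
Trie nodes:
  n0 'ε': a→1 b→7 c→15 d→3
  n1 'a': e→2
  n2 'ae': ·  ←P0
  n3 'd': b→4
  n4 'db': d→5
  n5 'dbd': a→6
  n6 'dbda': ·  ←P1
  n7 'b': b→11 d→8
  n8 'bd': e→9  ←P6
  n9 'bde': b→10
  n10 'bdeb': ·  ←P2
  n11 'bb': e→12
  n12 'bbe': e→13
  n13 'bbee': e→14
  n14 'bbeee': ·  ←P3
  n15 'c': b→16 e→18
  n16 'cb': d→17
  n17 'cbd': ·  ←P4
  n18 'ce': e→19
  n19 'cee': c→20
  n20 'ceec': b→21
  n21 'ceecb': ·  ←P5

Failure links (BFS by depth):
  fail(1) 'a': from fail(0)=0 chase 'a': 0 ⇒ 0;  out=∅∪out(0)=∅
  fail(3) 'd': from fail(0)=0 chase 'd': 0 ⇒ 0;  out=∅∪out(0)=∅
  fail(7) 'b': from fail(0)=0 chase 'b': 0 ⇒ 0;  out=∅∪out(0)=∅
  fail(15) 'c': from fail(0)=0 chase 'c': 0 ⇒ 0;  out=∅∪out(0)=∅
  fail(2) 'ae': from fail(1)=0 chase 'e': 0 ⇒ 0;  out={0}∪out(0)={0}
  fail(4) 'db': from fail(3)=0 chase 'b': 0 ⇒ 7;  out=∅∪out(7)=∅
  fail(8) 'bd': from fail(7)=0 chase 'd': 0 ⇒ 3;  out={6}∪out(3)={6}
  fail(11) 'bb': from fail(7)=0 chase 'b': 0 ⇒ 7;  out=∅∪out(7)=∅
  fail(16) 'cb': from fail(15)=0 chase 'b': 0 ⇒ 7;  out=∅∪out(7)=∅
  fail(18) 'ce': from fail(15)=0 chase 'e': 0 ⇒ 0;  out=∅∪out(0)=∅
  fail(5) 'dbd': from fail(4)=7 chase 'd': 7 ⇒ 8;  out=∅∪out(8)={6}
  fail(9) 'bde': from fail(8)=3 chase 'e': 3→0 ⇒ 0;  out=∅∪out(0)=∅
  fail(12) 'bbe': from fail(11)=7 chase 'e': 7→0 ⇒ 0;  out=∅∪out(0)=∅
  fail(17) 'cbd': from fail(16)=7 chase 'd': 7 ⇒ 8;  out={4}∪out(8)={4,6}
  fail(19) 'cee': from fail(18)=0 chase 'e': 0 ⇒ 0;  out=∅∪out(0)=∅
  fail(6) 'dbda': from fail(5)=8 chase 'a': 8→3→0 ⇒ 1;  out={1}∪out(1)={1}
  fail(10) 'bdeb': from fail(9)=0 chase 'b': 0 ⇒ 7;  out={2}∪out(7)={2}
  fail(13) 'bbee': from fail(12)=0 chase 'e': 0 ⇒ 0;  out=∅∪out(0)=∅
  fail(20) 'ceec': from fail(19)=0 chase 'c': 0 ⇒ 15;  out=∅∪out(15)=∅
  fail(14) 'bbeee': from fail(13)=0 chase 'e': 0 ⇒ 0;  out={3}∪out(0)={3}
  fail(21) 'ceecb': from fail(20)=15 chase 'b': 15 ⇒ 16;  out={5}∪out(16)={5}

Scan:
pos 0 'c': at 15
pos 1 'b': at 16
pos 2 'b': at 11 (fail-walked)
pos 3 'd': at 8 (fail-walked)  → match P6@[2:3]
pos 4 'a': at 1 (fail-walked)
pos 5 'e': at 2  → match P0@[4:5]
pos 6 'b': at 7 (fail-walked)
pos 7 'a': at 1 (fail-walked)
pos 8 'e': at 2  → match P0@[7:8]
pos 9 'b': at 7 (fail-walked)
pos 10 'd': at 8  → match P6@[9:10]
pos 11 'c': at 15 (fail-walked)
pos 12 'e': at 18
pos 13 'e': at 19
pos 14 'c': at 20
pos 15 'b': at 21  → match P5@[11:15]
pos 16 'b': at 11 (fail-walked)
pos 17 'd': at 8 (fail-walked)  → match P6@[16:17]
pos 18 'd': at 3 (fail-walked)
pos 19 'b': at 4
pos 20 'd': at 5  → match P6@[19:20]
pos 21 'a': at 6  → match P1@[18:21]
pos 22 'c': at 15 (fail-walked)
pos 23 'b': at 16
pos 24 'd': at 17  → match P4@[22:24],P6@[23:24]
pos 25 'd': at 3 (fail-walked)
pos 26 'b': at 4
pos 27 'd': at 5  → match P6@[26:27]
pos 28 'a': at 6  → match P1@[25:28]
pos 29 'b': at 7 (fail-walked)
pos 30 'c': at 15 (fail-walked)
pos 31 'a': at 1 (fail-walked)
pos 32 'b': at 7 (fail-walked)
pos 33 'd': at 8  → match P6@[32:33]
pos 34 'e': at 9
pos 35 'b': at 10  → match P2@[32:35]
pos 36 'd': at 8 (fail-walked)  → match P6@[35:36]
pos 37 'c': at 15 (fail-walked)
pos 38 'b': at 16
pos 39 'd': at 17  → match P4@[37:39],P6@[38:39]
pos 40 'a': at 1 (fail-walked)
pos 41 'e': at 2  → match P0@[40:41]
pos 42 'd': at 3 (fail-walked)
pos 43 'c': at 15 (fail-walked)
pos 44 'b': at 16
pos 45 'd': at 17  → match P4@[43:45],P6@[44:45]
pos 46 'b': at 4 (fail-walked)
pos 47 'd': at 5  → match P6@[46:47]
pos 48 'e': at 9 (fail-walked)
pos 49 'b': at 10  → match P2@[46:49]
pos 50 'd': at 8 (fail-walked)  → match P6@[49:50]
pos 51 'b': at 4 (fail-walked)
pos 52 'b': at 11 (fail-walked)
pos 53 'b': at 11 (fail-walked)
pos 54 'e': at 12
pos 55 'e': at 13
pos 56 'e': at 14  → match P3@[52:56]
pos 57 'c': at 15 (fail-walked)
pos 58 'e': at 18
pos 59 'e': at 19
pos 60 'c': at 20
pos 61 'b': at 21  → match P5@[57:61]
pos 62 'b': at 11 (fail-walked)
pos 63 'c': at 15 (fail-walked)
pos 64 'd': at 3 (fail-walked)
pos 65 'd': at 3 (fail-walked)
pos 66 'a': at 1 (fail-walked)
pos 67 'b': at 7 (fail-walked)
pos 68 'b': at 11
pos 69 'c': at 15 (fail-walked)
pos 70 'b': at 16
pos 71 'd': at 17  → match P4@[69:71],P6@[70:71]
pos 72 'c': at 15 (fail-walked)
pos 73 'e': at 18

Matches: [[3,6],[5,0],[8,0],[10,6],[15,5],[17,6],[20,6],[21,1],[24,4],[24,6],[27,6],[28,1],[33,6],[35,2],[36,6],[39,4],[39,6],[41,0],[45,4],[45,6],[47,6],[49,2],[50,6],[56,3],[61,5],[71,4],[71,6]]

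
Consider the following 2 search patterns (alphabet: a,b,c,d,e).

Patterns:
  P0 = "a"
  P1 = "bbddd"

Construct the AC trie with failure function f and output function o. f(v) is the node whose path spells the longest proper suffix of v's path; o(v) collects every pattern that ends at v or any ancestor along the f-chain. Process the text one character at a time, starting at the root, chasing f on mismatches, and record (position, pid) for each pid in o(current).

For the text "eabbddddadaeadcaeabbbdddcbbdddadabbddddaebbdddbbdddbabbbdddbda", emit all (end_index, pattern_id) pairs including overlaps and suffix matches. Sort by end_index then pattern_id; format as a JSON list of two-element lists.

Build:
Trie nodes:
  0='ε' goto a→1 b→2
  1='a' goto ·  ←P0
  2='b' goto b→3
  3='bb' goto d→4
  4='bbd' goto d→5
  5='bbdd' goto d→6
  6='bbddd' goto ·  ←P1

BFS fail/out derivation:
  n1('a'): parent n0 fail=0; on 'a' 0 → fail=0;  out {0}∪∅={0}
  n2('b'): parent n0 fail=0; on 'b' 0 → fail=0;  out ∅∪∅=∅
  n3('bb'): parent n2 fail=0; on 'b' 0 → fail=2;  out ∅∪∅=∅
  n4('bbd'): parent n3 fail=2; on 'd' 2→0 → fail=0;  out ∅∪∅=∅
  n5('bbdd'): parent n4 fail=0; on 'd' 0 → fail=0;  out ∅∪∅=∅
  n6('bbddd'): parent n5 fail=0; on 'd' 0 → fail=0;  out {1}∪∅={1}

Text stream:
[0] read 'e'  n0⇒n0
[1] read 'a'  n0⇒n1  → match P0@[1:1]
[2] read 'b'  n1⇒n2 (fail-walked)
[3] read 'b'  n2⇒n3
[4] read 'd'  n3⇒n4
[5] read 'd'  n4⇒n5
[6] read 'd'  n5⇒n6  → match P1@[2:6]
[7] read 'd'  n6⇒n0 (fail-walked)
[8] read 'a'  n0⇒n1  → match P0@[8:8]
[9] read 'd'  n1⇒n0 (fail-walked)
[10] read 'a'  n0⇒n1  → match P0@[10:10]
[11] read 'e'  n1⇒n0 (fail-walked)
[12] read 'a'  n0⇒n1  → match P0@[12:12]
[13] read 'd'  n1⇒n0 (fail-walked)
[14] read 'c'  n0⇒n0
[15] read 'a'  n0⇒n1  → match P0@[15:15]
[16] read 'e'  n1⇒n0 (fail-walked)
[17] read 'a'  n0⇒n1  → match P0@[17:17]
[18] read 'b'  n1⇒n2 (fail-walked)
[19] read 'b'  n2⇒n3
[20] read 'b'  n3⇒n3 (fail-walked)
[21] read 'd'  n3⇒n4
[22] read 'd'  n4⇒n5
[23] read 'd'  n5⇒n6  → match P1@[19:23]
[24] read 'c'  n6⇒n0 (fail-walked)
[25] read 'b'  n0⇒n2
[26] read 'b'  n2⇒n3
[27] read 'd'  n3⇒n4
[28] read 'd'  n4⇒n5
[29] read 'd'  n5⇒n6  → match P1@[25:29]
[30] read 'a'  n6⇒n1 (fail-walked)  → match P0@[30:30]
[31] read 'd'  n1⇒n0 (fail-walked)
[32] read 'a'  n0⇒n1  → match P0@[32:32]
[33] read 'b'  n1⇒n2 (fail-walked)
[34] read 'b'  n2⇒n3
[35] read 'd'  n3⇒n4
[36] read 'd'  n4⇒n5
[37] read 'd'  n5⇒n6  → match P1@[33:37]
[38] read 'd'  n6⇒n0 (fail-walked)
[39] read 'a'  n0⇒n1  → match P0@[39:39]
[40] read 'e'  n1⇒n0 (fail-walked)
[41] read 'b'  n0⇒n2
[42] read 'b'  n2⇒n3
[43] read 'd'  n3⇒n4
[44] read 'd'  n4⇒n5
[45] read 'd'  n5⇒n6  → match P1@[41:45]
[46] read 'b'  n6⇒n2 (fail-walked)
[47] read 'b'  n2⇒n3
[48] read 'd'  n3⇒n4
[49] read 'd'  n4⇒n5
[50] read 'd'  n5⇒n6  → match P1@[46:50]
[51] read 'b'  n6⇒n2 (fail-walked)
[52] read 'a'  n2⇒n1 (fail-walked)  → match P0@[52:52]
[53] read 'b'  n1⇒n2 (fail-walked)
[54] read 'b'  n2⇒n3
[55] read 'b'  n3⇒n3 (fail-walked)
[56] read 'd'  n3⇒n4
[57] read 'd'  n4⇒n5
[58] read 'd'  n5⇒n6  → match P1@[54:58]
[59] read 'b'  n6⇒n2 (fail-walked)
[60] read 'd'  n2⇒n0 (fail-walked)
[61] read 'a'  n0⇒n1  → match P0@[61:61]

Matches: [[1,0],[6,1],[8,0],[10,0],[12,0],[15,0],[17,0],[23,1],[29,1],[30,0],[32,0],[37,1],[39,0],[45,1],[50,1],[52,0],[58,1],[61,0]]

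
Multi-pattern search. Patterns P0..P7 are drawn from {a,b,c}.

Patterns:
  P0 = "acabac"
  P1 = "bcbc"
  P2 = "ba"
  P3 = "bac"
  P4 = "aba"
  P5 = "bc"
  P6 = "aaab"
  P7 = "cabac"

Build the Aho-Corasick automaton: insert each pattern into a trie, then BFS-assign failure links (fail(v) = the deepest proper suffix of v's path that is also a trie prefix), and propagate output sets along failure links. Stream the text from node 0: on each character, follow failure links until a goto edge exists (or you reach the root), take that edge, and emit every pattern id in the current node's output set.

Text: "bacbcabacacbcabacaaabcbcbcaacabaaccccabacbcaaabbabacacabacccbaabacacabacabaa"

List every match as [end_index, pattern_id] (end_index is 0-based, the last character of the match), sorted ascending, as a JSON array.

Build automaton:
Trie nodes:
  n0 'ε': a→1 b→7 c→18
  n1 'a': a→15 b→13 c→2
  n2 'ac': a→3
  n3 'aca': b→4
  n4 'acab': a→5
  n5 'acaba': c→6
  n6 'acabac': ·  [P0 ends]
  n7 'b': a→11 c→8
  n8 'bc': b→9  [P5 ends]
  n9 'bcb': c→10
  n10 'bcbc': ·  [P1 ends]
  n11 'ba': c→12  [P2 ends]
  n12 'bac': ·  [P3 ends]
  n13 'ab': a→14
  n14 'aba': ·  [P4 ends]
  n15 'aa': a→16
  n16 'aaa': b→17
  n17 'aaab': ·  [P6 ends]
  n18 'c': a→19
  n19 'ca': b→20
  n20 'cab': a→21
  n21 'caba': c→22
  n22 'cabac': ·  [P7 ends]

Failure links (BFS by depth):
  fail(1) 'a': from fail(0)=0 chase 'a': 0 ⇒ 0;  out=∅∪out(0)=∅
  fail(7) 'b': from fail(0)=0 chase 'b': 0 ⇒ 0;  out=∅∪out(0)=∅
  fail(18) 'c': from fail(0)=0 chase 'c': 0 ⇒ 0;  out=∅∪out(0)=∅
  fail(2) 'ac': from fail(1)=0 chase 'c': 0 ⇒ 18;  out=∅∪out(18)=∅
  fail(8) 'bc': from fail(7)=0 chase 'c': 0 ⇒ 18;  out={5}∪out(18)={5}
  fail(11) 'ba': from fail(7)=0 chase 'a': 0 ⇒ 1;  out={2}∪out(1)={2}
  fail(13) 'ab': from fail(1)=0 chase 'b': 0 ⇒ 7;  out=∅∪out(7)=∅
  fail(15) 'aa': from fail(1)=0 chase 'a': 0 ⇒ 1;  out=∅∪out(1)=∅
  fail(19) 'ca': from fail(18)=0 chase 'a': 0 ⇒ 1;  out=∅∪out(1)=∅
  fail(3) 'aca': from fail(2)=18 chase 'a': 18 ⇒ 19;  out=∅∪out(19)=∅
  fail(9) 'bcb': from fail(8)=18 chase 'b': 18→0 ⇒ 7;  out=∅∪out(7)=∅
  fail(12) 'bac': from fail(11)=1 chase 'c': 1 ⇒ 2;  out={3}∪out(2)={3}
  fail(14) 'aba': from fail(13)=7 chase 'a': 7 ⇒ 11;  out={4}∪out(11)={2,4}
  fail(16) 'aaa': from fail(15)=1 chase 'a': 1 ⇒ 15;  out=∅∪out(15)=∅
  fail(20) 'cab': from fail(19)=1 chase 'b': 1 ⇒ 13;  out=∅∪out(13)=∅
  fail(4) 'acab': from fail(3)=19 chase 'b': 19 ⇒ 20;  out=∅∪out(20)=∅
  fail(10) 'bcbc': from fail(9)=7 chase 'c': 7 ⇒ 8;  out={1}∪out(8)={1,5}
  fail(17) 'aaab': from fail(16)=15 chase 'b': 15→1 ⇒ 13;  out={6}∪out(13)={6}
  fail(21) 'caba': from fail(20)=13 chase 'a': 13 ⇒ 14;  out=∅∪out(14)={2,4}
  fail(5) 'acaba': from fail(4)=20 chase 'a': 20 ⇒ 21;  out=∅∪out(21)={2,4}
  fail(22) 'cabac': from fail(21)=14 chase 'c': 14→11 ⇒ 12;  out={7}∪out(12)={3,7}
  fail(6) 'acabac': from fail(5)=21 chase 'c': 21 ⇒ 22;  out={0}∪out(22)={0,3,7}

Run:
pos 0 'b': at 7
pos 1 'a': at 11  emit P2@[0:1]
pos 2 'c': at 12  emit P3@[0:2]
pos 3 'b': at 7 (fail-walked)
pos 4 'c': at 8  emit P5@[3:4]
pos 5 'a': at 19 (fail-walked)
pos 6 'b': at 20
pos 7 'a': at 21  emit P2@[6:7],P4@[5:7]
pos 8 'c': at 22  emit P3@[6:8],P7@[4:8]
pos 9 'a': at 3 (fail-walked)
pos 10 'c': at 2 (fail-walked)
pos 11 'b': at 7 (fail-walked)
pos 12 'c': at 8  emit P5@[11:12]
pos 13 'a': at 19 (fail-walked)
pos 14 'b': at 20
pos 15 'a': at 21  emit P2@[14:15],P4@[13:15]
pos 16 'c': at 22  emit P3@[14:16],P7@[12:16]
pos 17 'a': at 3 (fail-walked)
pos 18 'a': at 15 (fail-walked)
pos 19 'a': at 16
pos 20 'b': at 17  emit P6@[17:20]
pos 21 'c': at 8 (fail-walked)  emit P5@[20:21]
pos 22 'b': at 9
pos 23 'c': at 10  emit P1@[20:23],P5@[22:23]
pos 24 'b': at 9 (fail-walked)
pos 25 'c': at 10  emit P1@[22:25],P5@[24:25]
pos 26 'a': at 19 (fail-walked)
pos 27 'a': at 15 (fail-walked)
pos 28 'c': at 2 (fail-walked)
pos 29 'a': at 3
pos 30 'b': at 4
pos 31 'a': at 5  emit P2@[30:31],P4@[29:31]
pos 32 'a': at 15 (fail-walked)
pos 33 'c': at 2 (fail-walked)
pos 34 'c': at 18 (fail-walked)
pos 35 'c': at 18 (fail-walked)
pos 36 'c': at 18 (fail-walked)
pos 37 'a': at 19
pos 38 'b': at 20
pos 39 'a': at 21  emit P2@[38:39],P4@[37:39]
pos 40 'c': at 22  emit P3@[38:40],P7@[36:40]
pos 41 'b': at 7 (fail-walked)
pos 42 'c': at 8  emit P5@[41:42]
pos 43 'a': at 19 (fail-walked)
pos 44 'a': at 15 (fail-walked)
pos 45 'a': at 16
pos 46 'b': at 17  emit P6@[43:46]
pos 47 'b': at 7 (fail-walked)
pos 48 'a': at 11  emit P2@[47:48]
pos 49 'b': at 13 (fail-walked)
pos 50 'a': at 14  emit P2@[49:50],P4@[48:50]
pos 51 'c': at 12 (fail-walked)  emit P3@[49:51]
pos 52 'a': at 3 (fail-walked)
pos 53 'c': at 2 (fail-walked)
pos 54 'a': at 3
pos 55 'b': at 4
pos 56 'a': at 5  emit P2@[55:56],P4@[54:56]
pos 57 'c': at 6  emit P0@[52:57],P3@[55:57],P7@[53:57]
pos 58 'c': at 18 (fail-walked)
pos 59 'c': at 18 (fail-walked)
pos 60 'b': at 7 (fail-walked)
pos 61 'a': at 11  emit P2@[60:61]
pos 62 'a': at 15 (fail-walked)
pos 63 'b': at 13 (fail-walked)
pos 64 'a': at 14  emit P2@[63:64],P4@[62:64]
pos 65 'c': at 12 (fail-walked)  emit P3@[63:65]
pos 66 'a': at 3 (fail-walked)
pos 67 'c': at 2 (fail-walked)
pos 68 'a': at 3
pos 69 'b': at 4
pos 70 'a': at 5  emit P2@[69:70],P4@[68:70]
pos 71 'c': at 6  emit P0@[66:71],P3@[69:71],P7@[67:71]
pos 72 'a': at 3 (fail-walked)
pos 73 'b': at 4
pos 74 'a': at 5  emit P2@[73:74],P4@[72:74]
pos 75 'a': at 15 (fail-walked)

All matches (sorted): [[1,2],[2,3],[4,5],[7,2],[7,4],[8,3],[8,7],[12,5],[15,2],[15,4],[16,3],[16,7],[20,6],[21,5],[23,1],[23,5],[25,1],[25,5],[31,2],[31,4],[39,2],[39,4],[40,3],[40,7],[42,5],[46,6],[48,2],[50,2],[50,4],[51,3],[56,2],[56,4],[57,0],[57,3],[57,7],[61,2],[64,2],[64,4],[65,3],[70,2],[70,4],[71,0],[71,3],[71,7],[74,2],[74,4]]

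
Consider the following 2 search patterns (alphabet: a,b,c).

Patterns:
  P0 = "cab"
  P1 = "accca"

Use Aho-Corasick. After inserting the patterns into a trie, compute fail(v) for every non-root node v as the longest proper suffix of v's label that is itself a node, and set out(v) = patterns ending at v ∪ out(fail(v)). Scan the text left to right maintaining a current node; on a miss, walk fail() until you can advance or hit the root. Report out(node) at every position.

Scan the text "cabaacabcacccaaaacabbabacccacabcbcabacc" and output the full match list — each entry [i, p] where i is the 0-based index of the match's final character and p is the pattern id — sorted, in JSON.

Build:
Trie (insert patterns):
  0='ε' goto a→4 c→1
  1='c' goto a→2
  2='ca' goto b→3
  3='cab' goto ·  ←P0
  4='a' goto c→5
  5='ac' goto c→6
  6='acc' goto c→7
  7='accc' goto a→8
  8='accca' goto ·  ←P1

BFS fail/out derivation:
  fail(1) 'c': from fail(0)=0 chase 'c': 0 ⇒ 0;  out=∅∪out(0)=∅
  fail(4) 'a': from fail(0)=0 chase 'a': 0 ⇒ 0;  out=∅∪out(0)=∅
  fail(2) 'ca': from fail(1)=0 chase 'a': 0 ⇒ 4;  out=∅∪out(4)=∅
  fail(5) 'ac': from fail(4)=0 chase 'c': 0 ⇒ 1;  out=∅∪out(1)=∅
  fail(3) 'cab': from fail(2)=4 chase 'b': 4→0 ⇒ 0;  out={0}∪out(0)={0}
  fail(6) 'acc': from fail(5)=1 chase 'c': 1→0 ⇒ 1;  out=∅∪out(1)=∅
  fail(7) 'accc': from fail(6)=1 chase 'c': 1→0 ⇒ 1;  out=∅∪out(1)=∅
  fail(8) 'accca': from fail(7)=1 chase 'a': 1 ⇒ 2;  out={1}∪out(2)={1}

Scan:
[0] read 'c'  n0⇒n1
[1] read 'a'  n1⇒n2
[2] read 'b'  n2⇒n3  ** P0@[0:2]
[3] read 'a'  n3⇒n4 (fail-walked)
[4] read 'a'  n4⇒n4 (fail-walked)
[5] read 'c'  n4⇒n5
[6] read 'a'  n5⇒n2 (fail-walked)
[7] read 'b'  n2⇒n3  ** P0@[5:7]
[8] read 'c'  n3⇒n1 (fail-walked)
[9] read 'a'  n1⇒n2
[10] read 'c'  n2⇒n5 (fail-walked)
[11] read 'c'  n5⇒n6
[12] read 'c'  n6⇒n7
[13] read 'a'  n7⇒n8  ** P1@[9:13]
[14] read 'a'  n8⇒n4 (fail-walked)
[15] read 'a'  n4⇒n4 (fail-walked)
[16] read 'a'  n4⇒n4 (fail-walked)
[17] read 'c'  n4⇒n5
[18] read 'a'  n5⇒n2 (fail-walked)
[19] read 'b'  n2⇒n3  ** P0@[17:19]
[20] read 'b'  n3⇒n0 (fail-walked)
[21] read 'a'  n0⇒n4
[22] read 'b'  n4⇒n0 (fail-walked)
[23] read 'a'  n0⇒n4
[24] read 'c'  n4⇒n5
[25] read 'c'  n5⇒n6
[26] read 'c'  n6⇒n7
[27] read 'a'  n7⇒n8  ** P1@[23:27]
[28] read 'c'  n8⇒n5 (fail-walked)
[29] read 'a'  n5⇒n2 (fail-walked)
[30] read 'b'  n2⇒n3  ** P0@[28:30]
[31] read 'c'  n3⇒n1 (fail-walked)
[32] read 'b'  n1⇒n0 (fail-walked)
[33] read 'c'  n0⇒n1
[34] read 'a'  n1⇒n2
[35] read 'b'  n2⇒n3  ** P0@[33:35]
[36] read 'a'  n3⇒n4 (fail-walked)
[37] read 'c'  n4⇒n5
[38] read 'c'  n5⇒n6

Matches: [[2,0],[7,0],[13,1],[19,0],[27,1],[30,0],[35,0]]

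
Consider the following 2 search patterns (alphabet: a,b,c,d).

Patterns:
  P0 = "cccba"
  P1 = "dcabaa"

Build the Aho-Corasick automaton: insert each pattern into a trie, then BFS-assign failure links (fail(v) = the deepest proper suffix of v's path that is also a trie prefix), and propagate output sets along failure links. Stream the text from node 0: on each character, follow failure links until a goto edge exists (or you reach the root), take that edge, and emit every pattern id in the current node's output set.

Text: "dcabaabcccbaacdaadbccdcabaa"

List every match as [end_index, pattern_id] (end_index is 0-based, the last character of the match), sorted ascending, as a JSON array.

Construct AC machine:
Trie nodes:
  n0 'ε': c→1 d→6
  n1 'c': c→2
  n2 'cc': c→3
  n3 'ccc': b→4
  n4 'cccb': a→5
  n5 'cccba': ·  ←P0
  n6 'd': c→7
  n7 'dc': a→8
  n8 'dca': b→9
  n9 'dcab': a→10
  n10 'dcaba': a→11
  n11 'dcabaa': ·  ←P1

Failure links (BFS by depth):
  n1('c'): parent n0 fail=0; on 'c' 0 → fail=0;  out ∅∪∅=∅
  n6('d'): parent n0 fail=0; on 'd' 0 → fail=0;  out ∅∪∅=∅
  n2('cc'): parent n1 fail=0; on 'c' 0 → fail=1;  out ∅∪∅=∅
  n7('dc'): parent n6 fail=0; on 'c' 0 → fail=1;  out ∅∪∅=∅
  n3('ccc'): parent n2 fail=1; on 'c' 1 → fail=2;  out ∅∪∅=∅
  n8('dca'): parent n7 fail=1; on 'a' 1→0 → fail=0;  out ∅∪∅=∅
  n4('cccb'): parent n3 fail=2; on 'b' 2→1→0 → fail=0;  out ∅∪∅=∅
  n9('dcab'): parent n8 fail=0; on 'b' 0 → fail=0;  out ∅∪∅=∅
  n5('cccba'): parent n4 fail=0; on 'a' 0 → fail=0;  out {0}∪∅={0}
  n10('dcaba'): parent n9 fail=0; on 'a' 0 → fail=0;  out ∅∪∅=∅
  n11('dcabaa'): parent n10 fail=0; on 'a' 0 → fail=0;  out {1}∪∅={1}

Run:
i=0 'd': node 0→6
i=1 'c': node 6→7
i=2 'a': node 7→8
i=3 'b': node 8→9
i=4 'a': node 9→10
i=5 'a': node 10→11  ** P1@[0:5]
i=6 'b': node 11→0 ·f
i=7 'c': node 0→1
i=8 'c': node 1→2
i=9 'c': node 2→3
i=10 'b': node 3→4
i=11 'a': node 4→5  ** P0@[7:11]
i=12 'a': node 5→0 ·f
i=13 'c': node 0→1
i=14 'd': node 1→6 ·f
i=15 'a': node 6→0 ·f
i=16 'a': node 0→0
i=17 'd': node 0→6
i=18 'b': node 6→0 ·f
i=19 'c': node 0→1
i=20 'c': node 1→2
i=21 'd': node 2→6 ·f
i=22 'c': node 6→7
i=23 'a': node 7→8
i=24 'b': node 8→9
i=25 'a': node 9→10
i=26 'a': node 10→11  ** P1@[21:26]

Result: [[5,1],[11,0],[26,1]]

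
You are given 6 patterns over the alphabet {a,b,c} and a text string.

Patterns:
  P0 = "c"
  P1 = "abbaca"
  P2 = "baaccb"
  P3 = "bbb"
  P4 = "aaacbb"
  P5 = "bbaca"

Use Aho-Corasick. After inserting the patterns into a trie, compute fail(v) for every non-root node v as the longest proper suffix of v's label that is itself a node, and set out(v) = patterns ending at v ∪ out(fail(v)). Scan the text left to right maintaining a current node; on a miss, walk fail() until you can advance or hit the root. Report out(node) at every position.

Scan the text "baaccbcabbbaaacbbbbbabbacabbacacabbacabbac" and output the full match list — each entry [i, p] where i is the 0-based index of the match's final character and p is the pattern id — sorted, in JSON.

Build automaton:
Trie (insert patterns):
  0='ε' goto a→2 b→8 c→1
  1='c' goto ·  [P0 ends]
  2='a' goto a→16 b→3
  3='ab' goto b→4
  4='abb' goto a→5
  5='abba' goto c→6
  6='abbac' goto a→7
  7='abbaca' goto ·  [P1 ends]
  8='b' goto a→9 b→14
  9='ba' goto a→10
  10='baa' goto c→11
  11='baac' goto c→12
  12='baacc' goto b→13
  13='baaccb' goto ·  [P2 ends]
  14='bb' goto a→21 b→15
  15='bbb' goto ·  [P3 ends]
  16='aa' goto a→17
  17='aaa' goto c→18
  18='aaac' goto b→19
  19='aaacb' goto b→20
  20='aaacbb' goto ·  [P4 ends]
  21='bba' goto c→22
  22='bbac' goto a→23
  23='bbaca' goto ·  [P5 ends]

BFS fail/out derivation:
  fail(1) 'c': from fail(0)=0 chase 'c': 0 ⇒ 0;  out={0}∪out(0)={0}
  fail(2) 'a': from fail(0)=0 chase 'a': 0 ⇒ 0;  out=∅∪out(0)=∅
  fail(8) 'b': from fail(0)=0 chase 'b': 0 ⇒ 0;  out=∅∪out(0)=∅
  fail(3) 'ab': from fail(2)=0 chase 'b': 0 ⇒ 8;  out=∅∪out(8)=∅
  fail(9) 'ba': from fail(8)=0 chase 'a': 0 ⇒ 2;  out=∅∪out(2)=∅
  fail(14) 'bb': from fail(8)=0 chase 'b': 0 ⇒ 8;  out=∅∪out(8)=∅
  fail(16) 'aa': from fail(2)=0 chase 'a': 0 ⇒ 2;  out=∅∪out(2)=∅
  fail(4) 'abb': from fail(3)=8 chase 'b': 8 ⇒ 14;  out=∅∪out(14)=∅
  fail(10) 'baa': from fail(9)=2 chase 'a': 2 ⇒ 16;  out=∅∪out(16)=∅
  fail(15) 'bbb': from fail(14)=8 chase 'b': 8 ⇒ 14;  out={3}∪out(14)={3}
  fail(17) 'aaa': from fail(16)=2 chase 'a': 2 ⇒ 16;  out=∅∪out(16)=∅
  fail(21) 'bba': from fail(14)=8 chase 'a': 8 ⇒ 9;  out=∅∪out(9)=∅
  fail(5) 'abba': from fail(4)=14 chase 'a': 14 ⇒ 21;  out=∅∪out(21)=∅
  fail(11) 'baac': from fail(10)=16 chase 'c': 16→2→0 ⇒ 1;  out=∅∪out(1)={0}
  fail(18) 'aaac': from fail(17)=16 chase 'c': 16→2→0 ⇒ 1;  out=∅∪out(1)={0}
  fail(22) 'bbac': from fail(21)=9 chase 'c': 9→2→0 ⇒ 1;  out=∅∪out(1)={0}
  fail(6) 'abbac': from fail(5)=21 chase 'c': 21 ⇒ 22;  out=∅∪out(22)={0}
  fail(12) 'baacc': from fail(11)=1 chase 'c': 1→0 ⇒ 1;  out=∅∪out(1)={0}
  fail(19) 'aaacb': from fail(18)=1 chase 'b': 1→0 ⇒ 8;  out=∅∪out(8)=∅
  fail(23) 'bbaca': from fail(22)=1 chase 'a': 1→0 ⇒ 2;  out={5}∪out(2)={5}
  fail(7) 'abbaca': from fail(6)=22 chase 'a': 22 ⇒ 23;  out={1}∪out(23)={1,5}
  fail(13) 'baaccb': from fail(12)=1 chase 'b': 1→0 ⇒ 8;  out={2}∪out(8)={2}
  fail(20) 'aaacbb': from fail(19)=8 chase 'b': 8 ⇒ 14;  out={4}∪out(14)={4}

Run:
[0] read 'b'  n0⇒n8
[1] read 'a'  n8⇒n9
[2] read 'a'  n9⇒n10
[3] read 'c'  n10⇒n11  ** P0@[3:3]
[4] read 'c'  n11⇒n12  ** P0@[4:4]
[5] read 'b'  n12⇒n13  ** P2@[0:5]
[6] read 'c'  n13⇒n1 (via fail)  ** P0@[6:6]
[7] read 'a'  n1⇒n2 (via fail)
[8] read 'b'  n2⇒n3
[9] read 'b'  n3⇒n4
[10] read 'b'  n4⇒n15 (via fail)  ** P3@[8:10]
[11] read 'a'  n15⇒n21 (via fail)
[12] read 'a'  n21⇒n10 (via fail)
[13] read 'a'  n10⇒n17 (via fail)
[14] read 'c'  n17⇒n18  ** P0@[14:14]
[15] read 'b'  n18⇒n19
[16] read 'b'  n19⇒n20  ** P4@[11:16]
[17] read 'b'  n20⇒n15 (via fail)  ** P3@[15:17]
[18] read 'b'  n15⇒n15 (via fail)  ** P3@[16:18]
[19] read 'b'  n15⇒n15 (via fail)  ** P3@[17:19]
[20] read 'a'  n15⇒n21 (via fail)
[21] read 'b'  n21⇒n3 (via fail)
[22] read 'b'  n3⇒n4
[23] read 'a'  n4⇒n5
[24] read 'c'  n5⇒n6  ** P0@[24:24]
[25] read 'a'  n6⇒n7  ** P1@[20:25],P5@[21:25]
[26] read 'b'  n7⇒n3 (via fail)
[27] read 'b'  n3⇒n4
[28] read 'a'  n4⇒n5
[29] read 'c'  n5⇒n6  ** P0@[29:29]
[30] read 'a'  n6⇒n7  ** P1@[25:30],P5@[26:30]
[31] read 'c'  n7⇒n1 (via fail)  ** P0@[31:31]
[32] read 'a'  n1⇒n2 (via fail)
[33] read 'b'  n2⇒n3
[34] read 'b'  n3⇒n4
[35] read 'a'  n4⇒n5
[36] read 'c'  n5⇒n6  ** P0@[36:36]
[37] read 'a'  n6⇒n7  ** P1@[32:37],P5@[33:37]
[38] read 'b'  n7⇒n3 (via fail)
[39] read 'b'  n3⇒n4
[40] read 'a'  n4⇒n5
[41] read 'c'  n5⇒n6  ** P0@[41:41]

Result: [[3,0],[4,0],[5,2],[6,0],[10,3],[14,0],[16,4],[17,3],[18,3],[19,3],[24,0],[25,1],[25,5],[29,0],[30,1],[30,5],[31,0],[36,0],[37,1],[37,5],[41,0]]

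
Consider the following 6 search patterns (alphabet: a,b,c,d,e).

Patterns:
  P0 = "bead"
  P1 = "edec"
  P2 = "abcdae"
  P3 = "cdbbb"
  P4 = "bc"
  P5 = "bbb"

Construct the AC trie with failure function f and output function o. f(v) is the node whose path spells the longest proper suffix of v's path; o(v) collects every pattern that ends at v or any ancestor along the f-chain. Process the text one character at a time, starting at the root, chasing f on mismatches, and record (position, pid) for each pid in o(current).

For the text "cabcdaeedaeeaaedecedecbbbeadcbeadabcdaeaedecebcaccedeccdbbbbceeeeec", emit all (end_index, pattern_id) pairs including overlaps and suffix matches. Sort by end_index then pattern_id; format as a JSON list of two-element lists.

Build automaton:
Trie nodes:
  0='ε' goto a→9 b→1 c→15 e→5
  1='b' goto b→21 c→20 e→2
  2='be' goto a→3
  3='bea' goto d→4
  4='bead' goto ·  [P0 ends]
  5='e' goto d→6
  6='ed' goto e→7
  7='ede' goto c→8
  8='edec' goto ·  [P1 ends]
  9='a' goto b→10
  10='ab' goto c→11
  11='abc' goto d→12
  12='abcd' goto a→13
  13='abcda' goto e→14
  14='abcdae' goto ·  [P2 ends]
  15='c' goto d→16
  16='cd' goto b→17
  17='cdb' goto b→18
  18='cdbb' goto b→19
  19='cdbbb' goto ·  [P3 ends]
  20='bc' goto ·  [P4 ends]
  21='bb' goto b→22
  22='bbb' goto ·  [P5 ends]

BFS fail/out derivation:
  fail(1) 'b': from fail(0)=0 chase 'b': 0 ⇒ 0;  out=∅∪out(0)=∅
  fail(5) 'e': from fail(0)=0 chase 'e': 0 ⇒ 0;  out=∅∪out(0)=∅
  fail(9) 'a': from fail(0)=0 chase 'a': 0 ⇒ 0;  out=∅∪out(0)=∅
  fail(15) 'c': from fail(0)=0 chase 'c': 0 ⇒ 0;  out=∅∪out(0)=∅
  fail(2) 'be': from fail(1)=0 chase 'e': 0 ⇒ 5;  out=∅∪out(5)=∅
  fail(6) 'ed': from fail(5)=0 chase 'd': 0 ⇒ 0;  out=∅∪out(0)=∅
  fail(10) 'ab': from fail(9)=0 chase 'b': 0 ⇒ 1;  out=∅∪out(1)=∅
  fail(16) 'cd': from fail(15)=0 chase 'd': 0 ⇒ 0;  out=∅∪out(0)=∅
  fail(20) 'bc': from fail(1)=0 chase 'c': 0 ⇒ 15;  out={4}∪out(15)={4}
  fail(21) 'bb': from fail(1)=0 chase 'b': 0 ⇒ 1;  out=∅∪out(1)=∅
  fail(3) 'bea': from fail(2)=5 chase 'a': 5→0 ⇒ 9;  out=∅∪out(9)=∅
  fail(7) 'ede': from fail(6)=0 chase 'e': 0 ⇒ 5;  out=∅∪out(5)=∅
  fail(11) 'abc': from fail(10)=1 chase 'c': 1 ⇒ 20;  out=∅∪out(20)={4}
  fail(17) 'cdb': from fail(16)=0 chase 'b': 0 ⇒ 1;  out=∅∪out(1)=∅
  fail(22) 'bbb': from fail(21)=1 chase 'b': 1 ⇒ 21;  out={5}∪out(21)={5}
  fail(4) 'bead': from fail(3)=9 chase 'd': 9→0 ⇒ 0;  out={0}∪out(0)={0}
  fail(8) 'edec': from fail(7)=5 chase 'c': 5→0 ⇒ 15;  out={1}∪out(15)={1}
  fail(12) 'abcd': from fail(11)=20 chase 'd': 20→15 ⇒ 16;  out=∅∪out(16)=∅
  fail(18) 'cdbb': from fail(17)=1 chase 'b': 1 ⇒ 21;  out=∅∪out(21)=∅
  fail(13) 'abcda': from fail(12)=16 chase 'a': 16→0 ⇒ 9;  out=∅∪out(9)=∅
  fail(19) 'cdbbb': from fail(18)=21 chase 'b': 21 ⇒ 22;  out={3}∪out(22)={3,5}
  fail(14) 'abcdae': from fail(13)=9 chase 'e': 9→0 ⇒ 5;  out={2}∪out(5)={2}

Text stream:
pos 0 'c': at 15
pos 1 'a': at 9 ·f
pos 2 'b': at 10
pos 3 'c': at 11  emit P4@[2:3]
pos 4 'd': at 12
pos 5 'a': at 13
pos 6 'e': at 14  emit P2@[1:6]
pos 7 'e': at 5 ·f
pos 8 'd': at 6
pos 9 'a': at 9 ·f
pos 10 'e': at 5 ·f
pos 11 'e': at 5 ·f
pos 12 'a': at 9 ·f
pos 13 'a': at 9 ·f
pos 14 'e': at 5 ·f
pos 15 'd': at 6
pos 16 'e': at 7
pos 17 'c': at 8  emit P1@[14:17]
pos 18 'e': at 5 ·f
pos 19 'd': at 6
pos 20 'e': at 7
pos 21 'c': at 8  emit P1@[18:21]
pos 22 'b': at 1 ·f
pos 23 'b': at 21
pos 24 'b': at 22  emit P5@[22:24]
pos 25 'e': at 2 ·f
pos 26 'a': at 3
pos 27 'd': at 4  emit P0@[24:27]
pos 28 'c': at 15 ·f
pos 29 'b': at 1 ·f
pos 30 'e': at 2
pos 31 'a': at 3
pos 32 'd': at 4  emit P0@[29:32]
pos 33 'a': at 9 ·f
pos 34 'b': at 10
pos 35 'c': at 11  emit P4@[34:35]
pos 36 'd': at 12
pos 37 'a': at 13
pos 38 'e': at 14  emit P2@[33:38]
pos 39 'a': at 9 ·f
pos 40 'e': at 5 ·f
pos 41 'd': at 6
pos 42 'e': at 7
pos 43 'c': at 8  emit P1@[40:43]
pos 44 'e': at 5 ·f
pos 45 'b': at 1 ·f
pos 46 'c': at 20  emit P4@[45:46]
pos 47 'a': at 9 ·f
pos 48 'c': at 15 ·f
pos 49 'c': at 15 ·f
pos 50 'e': at 5 ·f
pos 51 'd': at 6
pos 52 'e': at 7
pos 53 'c': at 8  emit P1@[50:53]
pos 54 'c': at 15 ·f
pos 55 'd': at 16
pos 56 'b': at 17
pos 57 'b': at 18
pos 58 'b': at 19  emit P3@[54:58],P5@[56:58]
pos 59 'b': at 22 ·f  emit P5@[57:59]
pos 60 'c': at 20 ·f  emit P4@[59:60]
pos 61 'e': at 5 ·f
pos 62 'e': at 5 ·f
pos 63 'e': at 5 ·f
pos 64 'e': at 5 ·f
pos 65 'e': at 5 ·f
pos 66 'c': at 15 ·f

Result: [[3,4],[6,2],[17,1],[21,1],[24,5],[27,0],[32,0],[35,4],[38,2],[43,1],[46,4],[53,1],[58,3],[58,5],[59,5],[60,4]]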